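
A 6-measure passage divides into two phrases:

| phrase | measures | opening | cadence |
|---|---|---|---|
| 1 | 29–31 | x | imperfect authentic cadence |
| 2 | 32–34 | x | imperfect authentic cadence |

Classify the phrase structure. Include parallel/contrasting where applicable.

repeated phrase

Both phrases have the same opening (x) and the same cadence (imperfect authentic cadence): the second is a restatement, not a consequent, so this is a repeated phrase rather than a period.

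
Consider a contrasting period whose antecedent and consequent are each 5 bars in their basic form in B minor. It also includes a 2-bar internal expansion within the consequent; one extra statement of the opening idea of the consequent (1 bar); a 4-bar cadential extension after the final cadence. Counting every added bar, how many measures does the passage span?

17 measures

Basic contrasting period: 5 + 5 = 10 bars.
10 (basic form) + 2 (internal expansion) + 1 (extra statement) + 4 (cadential extension) = 17.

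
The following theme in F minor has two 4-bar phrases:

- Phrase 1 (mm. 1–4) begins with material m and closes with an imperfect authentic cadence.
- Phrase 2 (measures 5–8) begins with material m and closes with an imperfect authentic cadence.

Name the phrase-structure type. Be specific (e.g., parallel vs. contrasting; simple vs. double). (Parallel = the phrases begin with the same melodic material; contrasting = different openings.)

Both phrases have the same opening (m) and the same cadence (imperfect authentic cadence): the second is a restatement, not a consequent, so this is a repeated phrase rather than a period.

repeated phrase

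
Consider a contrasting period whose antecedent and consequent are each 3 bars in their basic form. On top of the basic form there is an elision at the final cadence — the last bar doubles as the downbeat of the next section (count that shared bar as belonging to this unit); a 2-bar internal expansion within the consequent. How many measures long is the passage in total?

8 measures

Basic contrasting period: 3 + 3 = 6 bars.
6 (basic form) + 2 (internal expansion) = 8.
The elision shares a bar with the next section but does not change this unit's count.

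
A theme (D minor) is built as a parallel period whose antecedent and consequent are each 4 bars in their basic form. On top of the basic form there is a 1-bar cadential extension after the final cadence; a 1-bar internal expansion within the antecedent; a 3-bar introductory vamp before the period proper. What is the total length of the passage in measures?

Basic parallel period: 4 + 4 = 8 bars.
8 (basic form) + 1 (cadential extension) + 1 (internal expansion) + 3 (introduction) = 13.

13 measures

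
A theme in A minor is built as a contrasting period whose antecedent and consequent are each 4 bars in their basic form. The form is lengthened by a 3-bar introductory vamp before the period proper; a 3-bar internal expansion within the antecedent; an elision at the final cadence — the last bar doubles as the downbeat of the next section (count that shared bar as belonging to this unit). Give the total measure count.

Basic contrasting period: 4 + 4 = 8 bars.
8 (basic form) + 3 (introduction) + 3 (internal expansion) = 14.
The elision shares a bar with the next section but does not change this unit's count.

14 measures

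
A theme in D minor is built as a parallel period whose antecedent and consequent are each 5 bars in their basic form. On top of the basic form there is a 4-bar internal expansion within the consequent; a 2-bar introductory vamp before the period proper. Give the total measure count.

Basic parallel period: 5 + 5 = 10 bars.
10 (basic form) + 4 (internal expansion) + 2 (introduction) = 16.

16 measures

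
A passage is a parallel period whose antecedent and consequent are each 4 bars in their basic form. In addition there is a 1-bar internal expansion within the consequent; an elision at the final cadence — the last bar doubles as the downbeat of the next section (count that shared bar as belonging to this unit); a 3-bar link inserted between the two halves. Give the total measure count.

Basic parallel period: 4 + 4 = 8 bars.
8 (basic form) + 1 (internal expansion) + 3 (link) = 12.
The elision shares a bar with the next section but does not change this unit's count.

12 measures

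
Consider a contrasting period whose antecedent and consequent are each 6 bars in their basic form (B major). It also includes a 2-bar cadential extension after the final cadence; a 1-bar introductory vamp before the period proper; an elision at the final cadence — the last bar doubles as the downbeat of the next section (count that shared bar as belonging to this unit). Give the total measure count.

15 measures

Basic contrasting period: 6 + 6 = 12 bars.
12 (basic form) + 2 (cadential extension) + 1 (introduction) = 15.
The elision shares a bar with the next section but does not change this unit's count.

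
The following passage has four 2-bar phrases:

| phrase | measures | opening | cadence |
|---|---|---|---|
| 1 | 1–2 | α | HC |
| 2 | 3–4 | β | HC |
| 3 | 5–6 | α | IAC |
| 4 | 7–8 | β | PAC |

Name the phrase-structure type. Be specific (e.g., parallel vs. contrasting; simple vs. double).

Four phrases in two halves: the first half (measures 1–4) ends with a half cadence, the second (measures 5-8) with a perfect authentic cadence — a large antecedent–consequent pair, i.e. a double period.
Phrase 3 begins with the same material as phrase 1, making it parallel.

parallel double period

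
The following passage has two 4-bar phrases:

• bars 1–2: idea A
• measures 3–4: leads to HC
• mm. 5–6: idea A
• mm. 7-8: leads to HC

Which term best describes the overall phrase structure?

Both phrases have the same opening (A) and the same cadence (half cadence): the second is a restatement, not a consequent, so this is a repeated phrase rather than a period.

repeated phrase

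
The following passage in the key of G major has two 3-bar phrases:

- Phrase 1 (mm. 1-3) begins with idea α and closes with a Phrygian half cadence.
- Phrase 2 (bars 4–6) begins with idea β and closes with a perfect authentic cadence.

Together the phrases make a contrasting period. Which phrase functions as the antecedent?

phrase 1

The phrase ending with the weaker cadence (Phrygian half cadence) is the antecedent; the one ending more conclusively (perfect authentic cadence) is the consequent. The antecedent is phrase 1.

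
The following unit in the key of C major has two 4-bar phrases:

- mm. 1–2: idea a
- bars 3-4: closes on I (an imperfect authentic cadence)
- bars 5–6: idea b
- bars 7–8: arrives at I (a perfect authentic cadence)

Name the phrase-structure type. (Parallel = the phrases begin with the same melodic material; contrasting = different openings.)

Phrase 1 ends with an imperfect authentic cadence (weaker) and phrase 2 with a perfect authentic cadence (stronger): antecedent + consequent = a period.
The two phrases open with different material (a / b), so the period is contrasting.

contrasting period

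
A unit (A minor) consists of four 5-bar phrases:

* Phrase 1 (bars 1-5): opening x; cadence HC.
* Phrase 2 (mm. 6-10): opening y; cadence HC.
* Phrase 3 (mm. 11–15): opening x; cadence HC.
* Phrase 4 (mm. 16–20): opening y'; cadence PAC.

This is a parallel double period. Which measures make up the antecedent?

In a double period the first pair of phrases (ending half cadence) is the large antecedent and the second pair (ending perfect authentic cadence) is the large consequent; the antecedent is measures 1–10.

measures 1–10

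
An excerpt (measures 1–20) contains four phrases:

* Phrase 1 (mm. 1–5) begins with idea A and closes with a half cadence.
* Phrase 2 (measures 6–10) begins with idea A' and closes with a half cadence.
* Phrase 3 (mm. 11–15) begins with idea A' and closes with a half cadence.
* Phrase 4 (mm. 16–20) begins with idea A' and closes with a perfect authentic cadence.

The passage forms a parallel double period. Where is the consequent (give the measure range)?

measures 11–20

In a double period the four phrases pair into a large antecedent (phrases 1–2, ending half cadence) and a large consequent (phrases 3–4, ending perfect authentic cadence). The consequent spans measures 11-20.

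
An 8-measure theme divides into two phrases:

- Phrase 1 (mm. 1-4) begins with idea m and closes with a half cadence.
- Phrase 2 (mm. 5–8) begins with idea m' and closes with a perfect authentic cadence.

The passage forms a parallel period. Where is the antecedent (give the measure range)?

measures 1–4

The antecedent is the phrase ending with the weaker cadence (half cadence, phrase 1) and the consequent the one ending more conclusively (perfect authentic cadence, phrase 2); the antecedent is mm. 1–4.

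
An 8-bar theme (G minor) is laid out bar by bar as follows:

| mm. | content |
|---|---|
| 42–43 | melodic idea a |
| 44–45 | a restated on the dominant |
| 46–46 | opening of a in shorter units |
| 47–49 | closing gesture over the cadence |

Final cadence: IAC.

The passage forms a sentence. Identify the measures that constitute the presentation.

The presentation of a sentence is the basic idea (mm. 42–43) plus its repetition (mm. 44-45); the presentation is therefore bars 42-45.

measures 42–45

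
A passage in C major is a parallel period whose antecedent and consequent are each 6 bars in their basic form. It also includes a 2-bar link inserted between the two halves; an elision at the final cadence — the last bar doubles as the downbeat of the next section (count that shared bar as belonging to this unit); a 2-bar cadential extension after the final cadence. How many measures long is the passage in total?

16 measures

Basic parallel period: 6 + 6 = 12 bars.
12 (basic form) + 2 (link) + 2 (cadential extension) = 16.
The elision shares a bar with the next section but does not change this unit's count.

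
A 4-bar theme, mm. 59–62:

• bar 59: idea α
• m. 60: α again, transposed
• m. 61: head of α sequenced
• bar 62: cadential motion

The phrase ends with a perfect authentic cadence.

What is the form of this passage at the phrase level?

sentence

Basic idea (measure 59) + its repetition (measure 60) form the presentation; fragmentation and cadence (mm. 61–62) form the continuation — the 4-bar whole is a sentence.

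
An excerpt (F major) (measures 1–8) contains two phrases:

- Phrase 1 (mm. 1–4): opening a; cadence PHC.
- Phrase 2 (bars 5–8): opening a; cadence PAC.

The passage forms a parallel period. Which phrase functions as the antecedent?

phrase 1

The phrase ending with the weaker cadence (Phrygian half cadence) is the antecedent; the one ending more conclusively (perfect authentic cadence) is the consequent. The antecedent is phrase 1.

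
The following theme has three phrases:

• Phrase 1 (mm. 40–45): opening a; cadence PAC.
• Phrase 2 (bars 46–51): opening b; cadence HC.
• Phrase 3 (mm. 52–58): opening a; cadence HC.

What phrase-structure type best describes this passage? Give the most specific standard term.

The final phrase closes with a half cadence, which is not stronger than the preceding half cadence; the 3 phrases lack an overall antecedent–consequent design and so form a phrase group.

phrase group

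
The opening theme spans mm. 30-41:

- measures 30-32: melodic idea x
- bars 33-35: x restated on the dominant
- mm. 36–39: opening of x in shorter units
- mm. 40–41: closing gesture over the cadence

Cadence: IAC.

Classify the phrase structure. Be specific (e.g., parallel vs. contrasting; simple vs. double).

sentence

Basic idea (mm. 30–32) + its repetition (measures 33–35) form the presentation; fragmentation and cadence (bars 36–41) form the continuation — the 12-bar whole is a sentence.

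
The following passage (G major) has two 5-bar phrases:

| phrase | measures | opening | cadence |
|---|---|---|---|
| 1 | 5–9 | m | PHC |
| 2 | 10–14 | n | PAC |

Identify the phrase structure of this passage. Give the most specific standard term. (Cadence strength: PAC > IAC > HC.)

contrasting period

Phrase 1 ends with a Phrygian half cadence (weaker) and phrase 2 with a perfect authentic cadence (stronger): antecedent + consequent = a period.
The two phrases open with different material (m / n), so the period is contrasting.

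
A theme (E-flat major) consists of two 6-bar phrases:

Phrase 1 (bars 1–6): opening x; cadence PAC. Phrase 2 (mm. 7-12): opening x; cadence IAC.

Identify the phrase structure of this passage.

The second phrase closes with an imperfect authentic cadence, which is not stronger than the first phrase's perfect authentic cadence; without a weak→strong cadential pair there is no antecedent–consequent relationship, so this is a phrase group rather than a period.

phrase group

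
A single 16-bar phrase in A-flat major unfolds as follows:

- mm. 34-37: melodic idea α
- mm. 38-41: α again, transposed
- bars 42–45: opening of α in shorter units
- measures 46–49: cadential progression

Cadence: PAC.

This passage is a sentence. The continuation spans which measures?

measures 42–49

After the presentation (measures 34–41), the continuation covers the fragmentation through the cadence: bars 42-49.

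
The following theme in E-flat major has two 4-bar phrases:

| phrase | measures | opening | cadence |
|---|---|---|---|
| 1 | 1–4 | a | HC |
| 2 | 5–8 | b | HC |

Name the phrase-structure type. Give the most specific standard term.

phrase group

The second phrase closes with a half cadence, which is not stronger than the first phrase's half cadence; without a weak→strong cadential pair there is no antecedent–consequent relationship, so this is a phrase group rather than a period.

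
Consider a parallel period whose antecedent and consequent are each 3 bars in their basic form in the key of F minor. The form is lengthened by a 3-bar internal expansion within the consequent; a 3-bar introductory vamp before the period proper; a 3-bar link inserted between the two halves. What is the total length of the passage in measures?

Basic parallel period: 3 + 3 = 6 bars.
6 (basic form) + 3 (internal expansion) + 3 (introduction) + 3 (link) = 15.

15 measures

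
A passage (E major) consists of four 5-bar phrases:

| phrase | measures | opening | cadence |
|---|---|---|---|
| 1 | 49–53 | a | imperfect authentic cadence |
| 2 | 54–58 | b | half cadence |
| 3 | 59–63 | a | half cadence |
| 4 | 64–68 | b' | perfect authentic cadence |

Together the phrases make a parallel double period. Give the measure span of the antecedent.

In a double period the first pair of phrases (ending half cadence) is the large antecedent and the second pair (ending perfect authentic cadence) is the large consequent; the antecedent is measures 49–58.

measures 49–58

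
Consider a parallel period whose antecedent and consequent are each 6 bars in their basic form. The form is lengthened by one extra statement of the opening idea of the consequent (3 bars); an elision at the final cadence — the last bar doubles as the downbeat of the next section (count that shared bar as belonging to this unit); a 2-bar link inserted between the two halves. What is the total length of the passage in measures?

Basic parallel period: 6 + 6 = 12 bars.
12 (basic form) + 3 (extra statement) + 2 (link) = 17.
The elision shares a bar with the next section but does not change this unit's count.

17 measures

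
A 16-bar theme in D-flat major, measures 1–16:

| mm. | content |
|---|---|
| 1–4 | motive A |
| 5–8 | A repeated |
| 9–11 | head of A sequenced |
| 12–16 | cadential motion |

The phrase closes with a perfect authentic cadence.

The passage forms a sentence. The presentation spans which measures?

measures 1–8

The presentation of a sentence is the basic idea (mm. 1-4) plus its repetition (bars 5-8); the presentation is therefore mm. 1-8.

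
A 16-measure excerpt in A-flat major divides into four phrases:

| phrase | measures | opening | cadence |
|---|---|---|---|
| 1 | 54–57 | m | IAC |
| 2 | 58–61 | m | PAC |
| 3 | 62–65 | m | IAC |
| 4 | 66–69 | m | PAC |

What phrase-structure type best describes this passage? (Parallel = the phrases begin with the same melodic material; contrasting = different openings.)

repeated period

The cadence pattern IAC–PAC–IAC–PAC is weak–strong twice, and phrases 3–4 restate phrases 1–2: a period heard twice, not a double period (which would end weakly at phrase 2).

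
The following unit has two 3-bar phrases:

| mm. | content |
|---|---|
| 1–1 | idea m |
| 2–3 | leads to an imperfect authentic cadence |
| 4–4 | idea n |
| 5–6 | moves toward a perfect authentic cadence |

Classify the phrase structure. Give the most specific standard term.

Phrase 1 ends with an imperfect authentic cadence (weaker) and phrase 2 with a perfect authentic cadence (stronger): antecedent + consequent = a period.
The two phrases open with different material (m / n), so the period is contrasting.

contrasting period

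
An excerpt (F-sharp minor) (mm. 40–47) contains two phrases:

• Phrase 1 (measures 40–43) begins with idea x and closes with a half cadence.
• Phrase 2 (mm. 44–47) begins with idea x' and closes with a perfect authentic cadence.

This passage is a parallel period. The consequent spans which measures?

The antecedent is the phrase ending with the weaker cadence (half cadence, phrase 1) and the consequent the one ending more conclusively (perfect authentic cadence, phrase 2); the consequent is bars 44-47.

measures 44–47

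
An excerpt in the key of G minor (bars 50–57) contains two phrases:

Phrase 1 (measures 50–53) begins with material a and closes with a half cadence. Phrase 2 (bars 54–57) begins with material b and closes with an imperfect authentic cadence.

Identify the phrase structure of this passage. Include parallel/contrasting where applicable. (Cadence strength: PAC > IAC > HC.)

contrasting period

Phrase 1 ends with a half cadence (weaker) and phrase 2 with an imperfect authentic cadence (stronger): antecedent + consequent = a period.
The two phrases open with different material (a / b), so the period is contrasting.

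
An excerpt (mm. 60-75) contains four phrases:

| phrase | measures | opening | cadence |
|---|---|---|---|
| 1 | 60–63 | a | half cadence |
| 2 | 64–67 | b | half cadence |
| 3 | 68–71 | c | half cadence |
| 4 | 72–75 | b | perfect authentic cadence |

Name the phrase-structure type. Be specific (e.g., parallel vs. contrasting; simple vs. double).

Four phrases in two halves: the first half (measures 60–67) ends with a half cadence, the second (measures 68-75) with a perfect authentic cadence — a large antecedent–consequent pair, i.e. a double period.
Phrase 3 begins with different material from phrase 1, making it contrasting.

contrasting double period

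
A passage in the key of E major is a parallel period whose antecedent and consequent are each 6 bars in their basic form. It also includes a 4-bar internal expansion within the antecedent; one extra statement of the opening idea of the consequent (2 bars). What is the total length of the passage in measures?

18 measures

Basic parallel period: 6 + 6 = 12 bars.
12 (basic form) + 4 (internal expansion) + 2 (extra statement) = 18.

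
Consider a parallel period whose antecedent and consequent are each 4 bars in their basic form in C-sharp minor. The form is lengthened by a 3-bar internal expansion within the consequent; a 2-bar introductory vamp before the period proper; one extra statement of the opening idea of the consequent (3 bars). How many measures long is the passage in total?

Basic parallel period: 4 + 4 = 8 bars.
8 (basic form) + 3 (internal expansion) + 2 (introduction) + 3 (extra statement) = 16.

16 measures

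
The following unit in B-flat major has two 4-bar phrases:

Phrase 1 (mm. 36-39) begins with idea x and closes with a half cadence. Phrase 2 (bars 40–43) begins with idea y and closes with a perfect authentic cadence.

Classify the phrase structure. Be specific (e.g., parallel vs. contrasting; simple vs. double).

contrasting period

Phrase 1 ends with a half cadence (weaker) and phrase 2 with a perfect authentic cadence (stronger): antecedent + consequent = a period.
The two phrases open with different material (x / y), so the period is contrasting.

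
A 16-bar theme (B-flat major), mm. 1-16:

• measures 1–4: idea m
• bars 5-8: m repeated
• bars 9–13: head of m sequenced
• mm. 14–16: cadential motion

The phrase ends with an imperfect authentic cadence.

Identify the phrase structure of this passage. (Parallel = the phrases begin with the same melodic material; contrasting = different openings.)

Basic idea (mm. 1–4) + its repetition (measures 5–8) form the presentation; fragmentation and cadence (measures 9-16) form the continuation — the 16-bar whole is a sentence.

sentence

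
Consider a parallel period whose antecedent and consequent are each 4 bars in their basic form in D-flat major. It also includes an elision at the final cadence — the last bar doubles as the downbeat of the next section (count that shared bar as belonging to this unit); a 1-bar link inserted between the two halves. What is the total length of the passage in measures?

9 measures

Basic parallel period: 4 + 4 = 8 bars.
8 (basic form) + 1 (link) = 9.
The elision shares a bar with the next section but does not change this unit's count.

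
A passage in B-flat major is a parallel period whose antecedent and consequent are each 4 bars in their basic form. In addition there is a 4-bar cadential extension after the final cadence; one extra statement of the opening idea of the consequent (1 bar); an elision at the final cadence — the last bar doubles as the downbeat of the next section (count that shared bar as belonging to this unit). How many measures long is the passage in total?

13 measures

Basic parallel period: 4 + 4 = 8 bars.
8 (basic form) + 4 (cadential extension) + 1 (extra statement) = 13.
The elision shares a bar with the next section but does not change this unit's count.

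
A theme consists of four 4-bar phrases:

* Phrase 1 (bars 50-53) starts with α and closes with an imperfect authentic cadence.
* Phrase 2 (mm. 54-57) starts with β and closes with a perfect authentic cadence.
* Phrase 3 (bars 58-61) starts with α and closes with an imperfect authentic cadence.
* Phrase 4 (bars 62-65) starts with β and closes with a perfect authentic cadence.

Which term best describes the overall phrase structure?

The cadence pattern IAC–PAC–IAC–PAC is weak–strong twice, and phrases 3–4 restate phrases 1–2: a period heard twice, not a double period (which would end weakly at phrase 2).

repeated period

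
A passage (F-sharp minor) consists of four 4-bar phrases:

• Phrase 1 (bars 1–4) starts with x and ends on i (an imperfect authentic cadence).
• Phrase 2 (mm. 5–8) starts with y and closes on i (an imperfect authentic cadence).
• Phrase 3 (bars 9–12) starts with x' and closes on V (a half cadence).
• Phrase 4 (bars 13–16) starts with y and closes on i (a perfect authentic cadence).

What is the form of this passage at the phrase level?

parallel double period

Four phrases in two halves: the first half (measures 1–8) ends with an imperfect authentic cadence, the second (mm. 9-16) with a perfect authentic cadence — a large antecedent–consequent pair, i.e. a double period.
Phrase 3 begins with the same material as phrase 1, making it parallel.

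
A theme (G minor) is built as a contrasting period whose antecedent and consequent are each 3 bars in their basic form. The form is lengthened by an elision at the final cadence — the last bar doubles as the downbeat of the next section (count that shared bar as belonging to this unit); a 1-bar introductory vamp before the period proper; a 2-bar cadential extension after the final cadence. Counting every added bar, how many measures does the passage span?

9 measures

Basic contrasting period: 3 + 3 = 6 bars.
6 (basic form) + 1 (introduction) + 2 (cadential extension) = 9.
The elision shares a bar with the next section but does not change this unit's count.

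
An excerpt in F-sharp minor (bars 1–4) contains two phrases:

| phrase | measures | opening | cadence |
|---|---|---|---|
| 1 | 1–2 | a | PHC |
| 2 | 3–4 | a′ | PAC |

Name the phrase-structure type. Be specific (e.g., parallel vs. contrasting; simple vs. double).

parallel period

Phrase 1 ends with a Phrygian half cadence (weaker) and phrase 2 with a perfect authentic cadence (stronger): antecedent + consequent = a period.
The two phrases open with the same material (a / a′), so the period is parallel.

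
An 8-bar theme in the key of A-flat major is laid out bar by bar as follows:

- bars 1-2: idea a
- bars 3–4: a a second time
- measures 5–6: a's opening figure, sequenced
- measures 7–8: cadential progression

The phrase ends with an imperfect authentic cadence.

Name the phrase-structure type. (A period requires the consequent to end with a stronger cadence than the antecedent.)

sentence

Basic idea (measures 1-2) + its repetition (measures 3–4) form the presentation; fragmentation and cadence (measures 5-8) form the continuation — the 8-bar whole is a sentence.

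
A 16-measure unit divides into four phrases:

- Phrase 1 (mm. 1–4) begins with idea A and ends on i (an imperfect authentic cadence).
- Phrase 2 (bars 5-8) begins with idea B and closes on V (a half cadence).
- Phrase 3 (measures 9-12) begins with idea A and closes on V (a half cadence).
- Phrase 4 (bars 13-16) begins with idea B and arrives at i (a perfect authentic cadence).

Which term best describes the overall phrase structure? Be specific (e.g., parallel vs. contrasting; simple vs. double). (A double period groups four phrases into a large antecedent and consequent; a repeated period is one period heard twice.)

parallel double period

Four phrases in two halves: the first half (measures 1–8) ends with a half cadence, the second (mm. 9–16) with a perfect authentic cadence — a large antecedent–consequent pair, i.e. a double period.
Phrase 3 begins with the same material as phrase 1, making it parallel.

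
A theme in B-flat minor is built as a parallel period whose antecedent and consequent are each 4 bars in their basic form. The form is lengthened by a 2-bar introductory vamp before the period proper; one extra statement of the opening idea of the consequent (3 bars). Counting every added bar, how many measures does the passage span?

13 measures

Basic parallel period: 4 + 4 = 8 bars.
8 (basic form) + 2 (introduction) + 3 (extra statement) = 13.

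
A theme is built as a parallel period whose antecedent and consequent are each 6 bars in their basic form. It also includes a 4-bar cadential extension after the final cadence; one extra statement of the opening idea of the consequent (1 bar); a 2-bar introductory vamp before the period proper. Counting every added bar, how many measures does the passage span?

Basic parallel period: 6 + 6 = 12 bars.
12 (basic form) + 4 (cadential extension) + 1 (extra statement) + 2 (introduction) = 19.

19 measures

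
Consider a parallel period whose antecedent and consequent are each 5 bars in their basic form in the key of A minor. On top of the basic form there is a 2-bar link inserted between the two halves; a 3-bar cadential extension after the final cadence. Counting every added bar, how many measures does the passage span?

15 measures

Basic parallel period: 5 + 5 = 10 bars.
10 (basic form) + 2 (link) + 3 (cadential extension) = 15.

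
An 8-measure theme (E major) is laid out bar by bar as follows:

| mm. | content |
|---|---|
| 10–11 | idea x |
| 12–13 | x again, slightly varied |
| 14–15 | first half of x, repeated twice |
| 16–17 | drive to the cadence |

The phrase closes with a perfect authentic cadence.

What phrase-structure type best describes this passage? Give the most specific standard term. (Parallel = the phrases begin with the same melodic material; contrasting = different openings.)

Basic idea (bars 10-11) + its repetition (mm. 12-13) form the presentation; fragmentation and cadence (mm. 14–17) form the continuation — the 8-bar whole is a sentence.

sentence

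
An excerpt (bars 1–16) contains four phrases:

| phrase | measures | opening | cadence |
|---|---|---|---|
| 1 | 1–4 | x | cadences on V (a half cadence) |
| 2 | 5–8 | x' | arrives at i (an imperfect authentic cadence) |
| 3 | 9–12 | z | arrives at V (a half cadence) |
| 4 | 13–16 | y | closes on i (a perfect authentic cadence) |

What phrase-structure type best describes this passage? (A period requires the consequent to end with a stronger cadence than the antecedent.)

Four phrases in two halves: the first half (mm. 1–8) ends with an imperfect authentic cadence, the second (mm. 9–16) with a perfect authentic cadence — a large antecedent–consequent pair, i.e. a double period.
Phrase 3 begins with different material from phrase 1, making it contrasting.

contrasting double period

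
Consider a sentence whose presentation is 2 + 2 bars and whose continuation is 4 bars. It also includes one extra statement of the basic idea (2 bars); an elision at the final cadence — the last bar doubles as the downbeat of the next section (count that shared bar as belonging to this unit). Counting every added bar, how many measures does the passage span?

10 measures

Basic sentence: 2 + 2 + 4 = 8 bars.
8 (basic form) + 2 (extra statement) = 10.
The elision shares a bar with the next section but does not change this unit's count.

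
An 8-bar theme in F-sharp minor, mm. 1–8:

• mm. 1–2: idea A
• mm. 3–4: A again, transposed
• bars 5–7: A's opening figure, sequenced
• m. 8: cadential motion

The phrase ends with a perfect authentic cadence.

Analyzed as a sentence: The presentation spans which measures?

The presentation of a sentence is the basic idea (bars 1–2) plus its repetition (bars 3-4); the presentation is therefore measures 1–4.

measures 1–4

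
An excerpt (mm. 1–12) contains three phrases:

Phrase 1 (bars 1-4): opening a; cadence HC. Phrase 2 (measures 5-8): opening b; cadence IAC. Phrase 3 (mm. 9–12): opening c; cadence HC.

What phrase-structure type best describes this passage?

The final phrase closes with a half cadence, which is not stronger than the preceding imperfect authentic cadence; the 3 phrases lack an overall antecedent–consequent design and so form a phrase group.

phrase group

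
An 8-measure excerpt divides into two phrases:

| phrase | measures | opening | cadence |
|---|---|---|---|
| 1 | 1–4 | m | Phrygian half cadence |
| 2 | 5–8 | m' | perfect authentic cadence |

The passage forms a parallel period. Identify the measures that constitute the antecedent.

measures 1–4

The antecedent is the phrase ending with the weaker cadence (Phrygian half cadence, phrase 1) and the consequent the one ending more conclusively (perfect authentic cadence, phrase 2); the antecedent is mm. 1-4.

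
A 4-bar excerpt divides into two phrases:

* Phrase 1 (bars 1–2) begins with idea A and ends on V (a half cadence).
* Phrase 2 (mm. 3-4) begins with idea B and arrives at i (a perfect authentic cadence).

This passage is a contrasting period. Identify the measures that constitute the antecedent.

measures 1–2

The antecedent is the phrase ending with the weaker cadence (half cadence, phrase 1) and the consequent the one ending more conclusively (perfect authentic cadence, phrase 2); the antecedent is bars 1-2.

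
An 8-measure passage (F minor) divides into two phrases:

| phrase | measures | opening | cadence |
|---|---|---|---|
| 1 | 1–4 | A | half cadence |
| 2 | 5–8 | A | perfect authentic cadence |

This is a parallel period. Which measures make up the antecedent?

The phrase ending with the weaker cadence (half cadence) is the antecedent; the one ending more conclusively (perfect authentic cadence) is the consequent. The antecedent is measures 1–4.

measures 1–4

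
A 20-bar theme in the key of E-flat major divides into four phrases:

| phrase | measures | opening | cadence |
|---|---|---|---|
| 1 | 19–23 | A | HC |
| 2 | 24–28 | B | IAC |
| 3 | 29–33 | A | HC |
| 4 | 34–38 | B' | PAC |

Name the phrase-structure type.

Four phrases in two halves: the first half (mm. 19–28) ends with an imperfect authentic cadence, the second (measures 29–38) with a perfect authentic cadence — a large antecedent–consequent pair, i.e. a double period.
Phrase 3 begins with the same material as phrase 1, making it parallel.

parallel double period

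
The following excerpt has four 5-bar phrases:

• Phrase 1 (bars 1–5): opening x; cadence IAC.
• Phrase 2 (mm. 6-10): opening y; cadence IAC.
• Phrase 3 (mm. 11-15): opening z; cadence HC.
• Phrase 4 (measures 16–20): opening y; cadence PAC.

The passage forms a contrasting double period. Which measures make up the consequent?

measures 11–20

In a double period the first pair of phrases (ending imperfect authentic cadence) is the large antecedent and the second pair (ending perfect authentic cadence) is the large consequent; the consequent is measures 11–20.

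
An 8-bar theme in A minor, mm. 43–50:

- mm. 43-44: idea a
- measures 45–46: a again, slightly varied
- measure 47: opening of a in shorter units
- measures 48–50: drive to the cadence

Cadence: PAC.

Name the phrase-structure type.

Basic idea (mm. 43-44) + its repetition (mm. 45-46) form the presentation; fragmentation and cadence (measures 47–50) form the continuation — the 8-bar whole is a sentence.

sentence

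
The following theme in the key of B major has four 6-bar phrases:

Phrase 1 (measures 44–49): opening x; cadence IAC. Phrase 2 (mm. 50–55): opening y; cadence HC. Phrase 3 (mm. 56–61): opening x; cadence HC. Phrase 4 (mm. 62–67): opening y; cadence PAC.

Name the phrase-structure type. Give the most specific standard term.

parallel double period

Four phrases in two halves: the first half (mm. 44-55) ends with a half cadence, the second (mm. 56–67) with a perfect authentic cadence — a large antecedent–consequent pair, i.e. a double period.
Phrase 3 begins with the same material as phrase 1, making it parallel.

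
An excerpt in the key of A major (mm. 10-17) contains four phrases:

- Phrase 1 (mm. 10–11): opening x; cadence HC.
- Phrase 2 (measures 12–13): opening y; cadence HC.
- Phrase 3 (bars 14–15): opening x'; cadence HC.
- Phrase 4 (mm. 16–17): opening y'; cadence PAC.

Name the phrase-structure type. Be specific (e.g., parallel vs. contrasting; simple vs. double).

parallel double period

Four phrases in two halves: the first half (bars 10–13) ends with a half cadence, the second (measures 14–17) with a perfect authentic cadence — a large antecedent–consequent pair, i.e. a double period.
Phrase 3 begins with the same material as phrase 1, making it parallel.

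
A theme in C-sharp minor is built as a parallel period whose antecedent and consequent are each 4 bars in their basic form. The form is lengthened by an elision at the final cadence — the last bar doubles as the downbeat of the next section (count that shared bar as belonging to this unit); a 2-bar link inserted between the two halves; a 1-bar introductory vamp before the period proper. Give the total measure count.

Basic parallel period: 4 + 4 = 8 bars.
8 (basic form) + 2 (link) + 1 (introduction) = 11.
The elision shares a bar with the next section but does not change this unit's count.

11 measures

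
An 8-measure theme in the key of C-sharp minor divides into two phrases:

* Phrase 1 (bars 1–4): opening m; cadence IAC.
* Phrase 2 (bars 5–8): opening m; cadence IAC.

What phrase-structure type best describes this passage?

Both phrases have the same opening (m) and the same cadence (imperfect authentic cadence): the second is a restatement, not a consequent, so this is a repeated phrase rather than a period.

repeated phrase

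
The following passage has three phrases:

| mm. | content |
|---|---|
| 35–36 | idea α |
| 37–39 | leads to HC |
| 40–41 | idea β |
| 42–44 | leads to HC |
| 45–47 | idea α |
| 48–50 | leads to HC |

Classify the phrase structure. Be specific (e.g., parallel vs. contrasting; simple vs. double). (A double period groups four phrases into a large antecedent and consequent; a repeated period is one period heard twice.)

phrase group

The final phrase closes with a half cadence, which is not stronger than the preceding half cadence; the 3 phrases lack an overall antecedent–consequent design and so form a phrase group.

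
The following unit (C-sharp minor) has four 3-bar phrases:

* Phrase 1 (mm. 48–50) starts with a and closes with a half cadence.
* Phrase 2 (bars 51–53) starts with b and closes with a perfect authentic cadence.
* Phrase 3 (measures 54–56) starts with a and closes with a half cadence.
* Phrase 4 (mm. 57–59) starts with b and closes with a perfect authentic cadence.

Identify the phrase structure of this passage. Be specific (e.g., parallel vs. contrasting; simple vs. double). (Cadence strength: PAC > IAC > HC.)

The cadence pattern HC–PAC–HC–PAC is weak–strong twice, and phrases 3–4 restate phrases 1–2: a period heard twice, not a double period (which would end weakly at phrase 2).

repeated period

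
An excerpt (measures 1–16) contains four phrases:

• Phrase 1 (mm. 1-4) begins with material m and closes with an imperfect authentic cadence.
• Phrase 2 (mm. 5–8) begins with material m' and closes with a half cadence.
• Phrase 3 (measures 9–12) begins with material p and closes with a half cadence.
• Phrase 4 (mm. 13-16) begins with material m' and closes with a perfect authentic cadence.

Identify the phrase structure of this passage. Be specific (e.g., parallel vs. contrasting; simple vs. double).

contrasting double period

Four phrases in two halves: the first half (bars 1-8) ends with a half cadence, the second (mm. 9-16) with a perfect authentic cadence — a large antecedent–consequent pair, i.e. a double period.
Phrase 3 begins with different material from phrase 1, making it contrasting.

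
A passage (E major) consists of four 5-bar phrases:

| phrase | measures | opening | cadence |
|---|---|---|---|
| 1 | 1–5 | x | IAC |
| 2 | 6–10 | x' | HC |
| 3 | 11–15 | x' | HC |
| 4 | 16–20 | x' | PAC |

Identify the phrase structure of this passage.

parallel double period

Four phrases in two halves: the first half (mm. 1-10) ends with a half cadence, the second (bars 11–20) with a perfect authentic cadence — a large antecedent–consequent pair, i.e. a double period.
Phrase 3 begins with the same material as phrase 1, making it parallel.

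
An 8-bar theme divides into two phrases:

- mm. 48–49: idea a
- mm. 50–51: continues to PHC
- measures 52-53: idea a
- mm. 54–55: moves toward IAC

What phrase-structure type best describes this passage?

Phrase 1 ends with a Phrygian half cadence (weaker) and phrase 2 with an imperfect authentic cadence (stronger): antecedent + consequent = a period.
The two phrases open with the same material (a / a), so the period is parallel.

parallel period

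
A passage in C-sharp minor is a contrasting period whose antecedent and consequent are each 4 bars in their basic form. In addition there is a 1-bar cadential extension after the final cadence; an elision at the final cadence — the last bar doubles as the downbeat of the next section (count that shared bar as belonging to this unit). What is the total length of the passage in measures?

Basic contrasting period: 4 + 4 = 8 bars.
8 (basic form) + 1 (cadential extension) = 9.
The elision shares a bar with the next section but does not change this unit's count.

9 measures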